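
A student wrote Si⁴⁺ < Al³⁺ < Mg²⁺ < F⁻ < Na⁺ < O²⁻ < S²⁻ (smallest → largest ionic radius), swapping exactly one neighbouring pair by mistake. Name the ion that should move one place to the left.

Scanning neighbour by neighbour, only F⁻/Na⁺ violates a trend: they are isoelectronic (10 e⁻) and Na has more protons than F (11 vs 9), making Na⁺ smaller. That makes Na⁺ the one sitting a position late relative to where it belongs.

Na⁺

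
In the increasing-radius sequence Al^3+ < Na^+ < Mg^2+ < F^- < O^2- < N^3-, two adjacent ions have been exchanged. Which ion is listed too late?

Mg^2+

Scanning neighbour by neighbour, only Na^+/Mg^2+ violates a trend: they are isoelectronic (10 e⁻) and Mg has more protons than Na (12 vs 11), making Mg^2+ smaller. That makes Mg^2+ the one sitting a position late relative to where it belongs.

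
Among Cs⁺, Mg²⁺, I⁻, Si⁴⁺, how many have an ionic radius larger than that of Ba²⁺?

Tabulating Z and e⁻: Si⁴⁺ has 10 e⁻ (Z=14), Mg²⁺ has 10 e⁻ (Z=12), Ba²⁺ has 54 e⁻ (Z=56), Cs⁺ has 54 e⁻ (Z=55), I⁻ has 54 e⁻ (Z=53). Si⁴⁺ < Mg²⁺ (both 10 e⁻, Z=14>12); Mg²⁺ < Ba²⁺ (same group, period 3 vs 6); Ba²⁺ < Cs⁺ (isoelectronic, higher Z=56 is smaller); Cs⁺ < I⁻ (both 54 e⁻, Z=55>53).
Ordering all of them (including Ba²⁺) by radius gives Si⁴⁺ < Mg²⁺ < Ba²⁺ < Cs⁺ < I⁻. Count: 2.

2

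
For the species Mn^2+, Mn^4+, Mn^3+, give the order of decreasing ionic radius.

Mn^2+ > Mn^3+ > Mn^4+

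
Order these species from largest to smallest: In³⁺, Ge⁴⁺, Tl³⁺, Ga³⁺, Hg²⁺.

Ge⁴⁺ has 28 e⁻ (Z=32), Ga³⁺ has 28 e⁻ (Z=31), In³⁺ has 46 e⁻ (Z=49), Tl³⁺ has 78 e⁻ (Z=81), Hg²⁺ has 78 e⁻ (Z=80). Ge⁴⁺ < Ga³⁺ (isoelectronic, higher Z=32 is smaller); Ga³⁺ < In³⁺ (same group, 1 shell fewer); In³⁺ < Tl³⁺ (same group, 1 shell fewer); Tl³⁺ < Hg²⁺ (both 78 e⁻, Z=81>80).

Hg²⁺ > Tl³⁺ > In³⁺ > Ga³⁺ > Ge⁴⁺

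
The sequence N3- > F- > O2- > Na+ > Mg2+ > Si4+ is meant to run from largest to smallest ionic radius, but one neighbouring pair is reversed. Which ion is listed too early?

Scanning neighbour by neighbour, only F-/O2- violates a trend: they are isoelectronic (10 e⁻) and F has more protons than O (9 vs 8), making F- smaller. That makes F- the one sitting a position early relative to where it belongs.

F-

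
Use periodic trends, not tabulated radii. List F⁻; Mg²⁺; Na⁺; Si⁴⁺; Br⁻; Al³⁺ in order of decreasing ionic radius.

Br⁻ > F⁻ > Na⁺ > Mg²⁺ > Al³⁺ > Si⁴⁺

Tabulating Z and e⁻: Si⁴⁺: 10 e⁻, Z=14, Al³⁺: 10 e⁻, Z=13, Mg²⁺: 10 e⁻, Z=12, Na⁺: 10 e⁻, Z=11, F⁻: 10 e⁻, Z=9, Br⁻: 36 e⁻, Z=35. Si⁴⁺ < Al³⁺ (isoelectronic, higher Z=14 is smaller); Al³⁺ < Mg²⁺ (isoelectronic, higher Z=13 is smaller); Mg²⁺ < Na⁺ (both 10 e⁻, Z=12>11); Na⁺ < F⁻ (both 10 e⁻, Z=11>9); F⁻ < Br⁻ (same group, period 2 vs 4).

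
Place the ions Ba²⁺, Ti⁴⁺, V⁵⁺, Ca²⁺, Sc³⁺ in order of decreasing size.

Ba²⁺ > Ca²⁺ > Sc³⁺ > Ti⁴⁺ > V⁵⁺

Tabulating Z and e⁻: V⁵⁺: 18 e⁻, Z=23, Ti⁴⁺: 18 e⁻, Z=22, Sc³⁺: 18 e⁻, Z=21, Ca²⁺: 18 e⁻, Z=20, Ba²⁺: 54 e⁻, Z=56. V⁵⁺ < Ti⁴⁺ (isoelectronic, higher Z=23 is smaller); Ti⁴⁺ < Sc³⁺ (both 18 e⁻, Z=22>21); Sc³⁺ < Ca²⁺ (both 18 e⁻, Z=21>20); Ca²⁺ < Ba²⁺ (same group, 2 shells fewer).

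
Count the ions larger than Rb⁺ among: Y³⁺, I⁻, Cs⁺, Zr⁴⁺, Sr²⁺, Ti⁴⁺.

Tabulating Z and e⁻: Ti⁴⁺ has 18 e⁻ (Z=22), Zr⁴⁺ has 36 e⁻ (Z=40), Y³⁺ has 36 e⁻ (Z=39), Sr²⁺ has 36 e⁻ (Z=38), Rb⁺ has 36 e⁻ (Z=37), Cs⁺ has 54 e⁻ (Z=55), I⁻ has 54 e⁻ (Z=53). Ti⁴⁺ < Zr⁴⁺ (same group, 1 shell fewer); Zr⁴⁺ < Y³⁺ (isoelectronic, higher Z=40 is smaller); Y³⁺ < Sr²⁺ (isoelectronic, higher Z=39 is smaller); Sr²⁺ < Rb⁺ (isoelectronic, higher Z=38 is smaller); Rb⁺ < Cs⁺ (same group, 1 shell fewer); Cs⁺ < I⁻ (isoelectronic, higher Z=55 is smaller).
Overall: Ti⁴⁺ < Zr⁴⁺ < Y³⁺ < Sr²⁺ < Rb⁺ < Cs⁺ < I⁻. Rb⁺ has 4 below it and 2 above. Count: 2.

2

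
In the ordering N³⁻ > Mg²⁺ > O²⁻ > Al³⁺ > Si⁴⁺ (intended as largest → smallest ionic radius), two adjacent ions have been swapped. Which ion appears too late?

O²⁻

The pair Mg²⁺, O²⁻ is the wrong way round — they are isoelectronic (10 e⁻) and Mg has more protons than O (12 vs 8), making Mg²⁺ smaller. All other adjacent pairs agree with periodic trends, so O²⁻ is the misplaced ion.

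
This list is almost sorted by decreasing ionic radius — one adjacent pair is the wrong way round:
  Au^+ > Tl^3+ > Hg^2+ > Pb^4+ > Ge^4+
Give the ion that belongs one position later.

Tl^3+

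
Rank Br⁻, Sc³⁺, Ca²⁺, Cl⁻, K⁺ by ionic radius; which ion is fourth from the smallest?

Cl⁻

Work out protons and electrons: Sc³⁺ has 18 e⁻ (Z=21), Ca²⁺ has 18 e⁻ (Z=20), K⁺ has 18 e⁻ (Z=19), Cl⁻ has 18 e⁻ (Z=17), Br⁻ has 36 e⁻ (Z=35). Sc³⁺ < Ca²⁺ (both 18 e⁻, Z=21>20); Ca²⁺ < K⁺ (both 18 e⁻, Z=20>19); K⁺ < Cl⁻ (isoelectronic, higher Z=19 is smaller); Cl⁻ < Br⁻ (same group, 1 shell fewer).
So the order is Sc³⁺ < Ca²⁺ < K⁺ < Cl⁻ < Br⁻; the 4th-smallest ion is Cl⁻.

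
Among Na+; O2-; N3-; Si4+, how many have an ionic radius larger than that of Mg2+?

3

Isoelectronic series (10 e⁻ each). Size is set by nuclear charge: more protons means a smaller ion. Si4+ (Z=14), Mg2+ (Z=12), Na+ (Z=11), O2- (Z=8), N3- (Z=7).
Placing each against Mg2+: smaller — Si4+; larger — Na+, O2-, N3-. So 3 are larger.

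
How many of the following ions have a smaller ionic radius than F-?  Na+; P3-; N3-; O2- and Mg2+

Electron counts and nuclear charges: Mg2+ (Z=12, 10 e⁻), Na+ (Z=11, 10 e⁻), F- (Z=9, 10 e⁻), O2- (Z=8, 10 e⁻), N3- (Z=7, 10 e⁻), P3- (Z=15, 18 e⁻). Mg2+ < Na+ (both 10 e⁻, Z=12>11); Na+ < F- (both 10 e⁻, Z=11>9); F- < O2- (both 10 e⁻, Z=9>8); O2- < N3- (both 10 e⁻, Z=8>7); N3- < P3- (same group, period 2 vs 3).
Relative to F-, the ions that are smaller are Mg2+, Na+. That's 2.

2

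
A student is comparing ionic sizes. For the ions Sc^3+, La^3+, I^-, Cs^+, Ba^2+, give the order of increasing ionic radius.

Sc^3+ < La^3+ < Ba^2+ < Cs^+ < I^-

First list Z and electron count for each: Sc^3+ has 18 e⁻ (Z=21), La^3+ has 54 e⁻ (Z=57), Ba^2+ has 54 e⁻ (Z=56), Cs^+ has 54 e⁻ (Z=55), I^- has 54 e⁻ (Z=53). Sc^3+ < La^3+ (same group, period 4 vs 6); La^3+ < Ba^2+ (isoelectronic, higher Z=57 is smaller); Ba^2+ < Cs^+ (both 54 e⁻, Z=56>55); Cs^+ < I^- (isoelectronic, higher Z=55 is smaller).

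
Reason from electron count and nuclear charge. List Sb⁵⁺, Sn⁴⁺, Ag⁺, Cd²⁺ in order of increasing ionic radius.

Sb⁵⁺ < Sn⁴⁺ < Cd²⁺ < Ag⁺

All of these have 46 electrons (isoelectronic). With the same electron cloud, the ion with the most protons pulls it in tightest. Nuclear charges: Sb⁵⁺ (Z=51), Sn⁴⁺ (Z=50), Cd²⁺ (Z=48), Ag⁺ (Z=47). Highest Z is smallest.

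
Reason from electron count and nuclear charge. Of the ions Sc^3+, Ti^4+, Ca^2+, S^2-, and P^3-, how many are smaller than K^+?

3

These species are isoelectronic with 18 electrons. The only difference is the number of protons: Ti^4+ (Z=22), Sc^3+ (Z=21), Ca^2+ (Z=20), K^+ (Z=19), S^2- (Z=16), P^3- (Z=15). The strongest nuclear pull (Ti^4+) gives the smallest ion.
Overall: Ti^4+ < Sc^3+ < Ca^2+ < K^+ < S^2- < P^3-. K^+ has 3 below it and 2 above. Count: 3.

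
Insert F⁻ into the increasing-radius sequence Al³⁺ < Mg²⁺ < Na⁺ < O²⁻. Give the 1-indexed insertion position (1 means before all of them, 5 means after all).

Each ion has 10 electrons. The ranking follows nuclear charge in reverse — greater Z gives a smaller radius. Al³⁺ (Z=13), Mg²⁺ (Z=12), Na⁺ (Z=11), F⁻ (Z=9), O²⁻ (Z=8).
With F⁻ included the full order is Al³⁺ < Mg²⁺ < Na⁺ < F⁻ < O²⁻, so it takes position 4.

4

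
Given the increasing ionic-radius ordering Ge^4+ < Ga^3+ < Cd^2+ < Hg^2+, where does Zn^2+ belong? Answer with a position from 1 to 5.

Tabulating Z and e⁻: Ge^4+ (Z=32, 28 e⁻), Ga^3+ (Z=31, 28 e⁻), Zn^2+ (Z=30, 28 e⁻), Cd^2+ (Z=48, 46 e⁻), Hg^2+ (Z=80, 78 e⁻). Ge^4+ < Ga^3+ (both 28 e⁻, Z=32>31); Ga^3+ < Zn^2+ (isoelectronic, higher Z=31 is smaller); Zn^2+ < Cd^2+ (same group, period 4 vs 5); Cd^2+ < Hg^2+ (same group, period 5 vs 6).
Merged order: Ge^4+ < Ga^3+ < Zn^2+ < Cd^2+ < Hg^2+ — Zn^2+ is number 3.

3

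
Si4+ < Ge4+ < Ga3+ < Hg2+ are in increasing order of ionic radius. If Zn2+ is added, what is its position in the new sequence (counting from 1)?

4

Electron counts and nuclear charges: Si4+ (Z=14, 10 e⁻), Ge4+ (Z=32, 28 e⁻), Ga3+ (Z=31, 28 e⁻), Zn2+ (Z=30, 28 e⁻), Hg2+ (Z=80, 78 e⁻). Si4+ < Ge4+ (same group, 1 shell fewer); Ge4+ < Ga3+ (both 28 e⁻, Z=32>31); Ga3+ < Zn2+ (isoelectronic, higher Z=31 is smaller); Zn2+ < Hg2+ (same group, 2 shells fewer).
The complete sequence is Si4+ < Ge4+ < Ga3+ < Zn2+ < Hg2+. Zn2+ sits at position 4.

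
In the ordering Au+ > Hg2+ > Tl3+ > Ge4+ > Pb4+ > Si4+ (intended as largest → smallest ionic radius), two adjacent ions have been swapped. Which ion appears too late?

Check each adjacent pair. Ge4+ and Pb4+ are reversed: both in group 14 with the same charge; Ge4+ (period 4) has the smaller radius. No other neighbouring pair contradicts the periodic trends, so Pb4+ is the ion listed too late.

Pb4+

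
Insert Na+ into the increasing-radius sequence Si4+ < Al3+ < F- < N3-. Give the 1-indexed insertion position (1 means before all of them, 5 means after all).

All of these have 10 electrons (isoelectronic). With the same electron cloud, the ion with the most protons pulls it in tightest. Nuclear charges: Si4+ (Z=14), Al3+ (Z=13), Na+ (Z=11), F- (Z=9), N3- (Z=7). Highest Z is smallest.
Merged order: Si4+ < Al3+ < Na+ < F- < N3- — Na+ is number 3.

3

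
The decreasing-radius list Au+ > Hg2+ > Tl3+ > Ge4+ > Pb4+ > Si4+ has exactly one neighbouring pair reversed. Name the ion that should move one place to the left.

Pb4+

Compare adjacent ions: Ge4+ and Pb4+ are in one column with the same charge; the lighter period-4 ion has 2 fewer shells and is smaller — yet in this decreasing list Ge4+ sits before Pb4+. Nothing else is reversed, so Pb4+ should move one place to the left.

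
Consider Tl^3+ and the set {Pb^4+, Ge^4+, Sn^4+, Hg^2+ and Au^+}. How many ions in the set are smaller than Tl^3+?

3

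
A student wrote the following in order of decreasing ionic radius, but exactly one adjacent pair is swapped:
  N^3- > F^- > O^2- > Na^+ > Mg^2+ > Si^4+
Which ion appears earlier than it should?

F^-

The pair F^-, O^2- is the wrong way round — both have 10 electrons but Z(F)=9 > Z(O)=8, so F^- should be the smaller of the two. All other adjacent pairs agree with periodic trends, so F^- is the misplaced ion.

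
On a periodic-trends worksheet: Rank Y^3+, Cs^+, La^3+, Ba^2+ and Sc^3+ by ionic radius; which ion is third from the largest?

La^3+

Tabulating Z and e⁻: Sc^3+ (Z=21, 18 e⁻), Y^3+ (Z=39, 36 e⁻), La^3+ (Z=57, 54 e⁻), Ba^2+ (Z=56, 54 e⁻), Cs^+ (Z=55, 54 e⁻). Sc^3+ < Y^3+ (same group, 1 shell fewer); Y^3+ < La^3+ (same group, 1 shell fewer); La^3+ < Ba^2+ (isoelectronic, higher Z=57 is smaller); Ba^2+ < Cs^+ (both 54 e⁻, Z=56>55).
Full ascending order: Sc^3+ < Y^3+ < La^3+ < Ba^2+ < Cs^+. Counting from the largest, position 3 is La^3+.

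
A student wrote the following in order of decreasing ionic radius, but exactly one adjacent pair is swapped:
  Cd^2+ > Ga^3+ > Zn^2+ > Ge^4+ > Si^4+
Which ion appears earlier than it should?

Ga^3+

Check each adjacent pair. Ga^3+ and Zn^2+ are reversed: both have 28 electrons but Z(Ga)=31 > Z(Zn)=30, so Ga^3+ should be the smaller of the two. No other neighbouring pair contradicts the periodic trends, so Ga^3+ is the ion listed too early.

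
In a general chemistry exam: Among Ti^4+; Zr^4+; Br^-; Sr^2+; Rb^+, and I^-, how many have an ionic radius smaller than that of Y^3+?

2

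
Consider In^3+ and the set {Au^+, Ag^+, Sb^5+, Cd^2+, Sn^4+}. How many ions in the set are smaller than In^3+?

Work out protons and electrons: Sb^5+ (Z=51, 46 e⁻), Sn^4+ (Z=50, 46 e⁻), In^3+ (Z=49, 46 e⁻), Cd^2+ (Z=48, 46 e⁻), Ag^+ (Z=47, 46 e⁻), Au^+ (Z=79, 78 e⁻). Sb^5+ < Sn^4+ (isoelectronic, higher Z=51 is smaller); Sn^4+ < In^3+ (both 46 e⁻, Z=50>49); In^3+ < Cd^2+ (isoelectronic, higher Z=49 is smaller); Cd^2+ < Ag^+ (isoelectronic, higher Z=48 is smaller); Ag^+ < Au^+ (same group, 1 shell fewer).
Relative to In^3+, the ions that are smaller are Sb^5+, Sn^4+. That's 2.

2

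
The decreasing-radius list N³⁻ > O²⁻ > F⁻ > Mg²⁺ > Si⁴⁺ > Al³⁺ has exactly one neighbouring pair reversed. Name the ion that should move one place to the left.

Compare adjacent ions: Si⁴⁺ and Al³⁺ share 10 electrons; the higher nuclear charge on Si (Z=14) contracts it more, so Si⁴⁺ < Al³⁺ — yet in this decreasing list Si⁴⁺ sits before Al³⁺. Nothing else is reversed, so Al³⁺ should move one place to the left.

Al³⁺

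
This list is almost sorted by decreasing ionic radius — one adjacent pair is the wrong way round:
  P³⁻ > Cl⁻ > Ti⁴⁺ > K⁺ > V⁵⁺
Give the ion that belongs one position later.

Ti⁴⁺

The pair Ti⁴⁺, K⁺ is the wrong way round — they are isoelectronic (18 e⁻) and Ti has more protons than K (22 vs 19), making Ti⁴⁺ smaller. All other adjacent pairs agree with periodic trends, so Ti⁴⁺ is the misplaced ion.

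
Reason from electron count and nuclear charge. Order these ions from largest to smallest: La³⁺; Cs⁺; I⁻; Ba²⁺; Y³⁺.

I⁻ > Cs⁺ > Ba²⁺ > La³⁺ > Y³⁺

Work out protons and electrons: Y³⁺ has 36 e⁻ (Z=39), La³⁺ has 54 e⁻ (Z=57), Ba²⁺ has 54 e⁻ (Z=56), Cs⁺ has 54 e⁻ (Z=55), I⁻ has 54 e⁻ (Z=53). Y³⁺ < La³⁺ (same group, period 5 vs 6); La³⁺ < Ba²⁺ (isoelectronic, higher Z=57 is smaller); Ba²⁺ < Cs⁺ (isoelectronic, higher Z=56 is smaller); Cs⁺ < I⁻ (both 54 e⁻, Z=55>53).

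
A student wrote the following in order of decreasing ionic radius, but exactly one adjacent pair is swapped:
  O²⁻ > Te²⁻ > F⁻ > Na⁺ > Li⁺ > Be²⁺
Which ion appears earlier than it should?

Compare adjacent ions: both in group 16 with the same charge; O²⁻ (period 2) has the smaller radius — yet in this decreasing list O²⁻ sits before Te²⁻. Nothing else is reversed, so O²⁻ should move one place to the right.

O²⁻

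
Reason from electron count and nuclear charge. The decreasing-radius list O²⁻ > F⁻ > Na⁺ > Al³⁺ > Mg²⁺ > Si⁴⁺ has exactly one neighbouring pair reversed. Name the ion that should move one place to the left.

Mg²⁺

Scanning neighbour by neighbour, only Al³⁺/Mg²⁺ violates a trend: both have 10 electrons but Z(Al)=13 > Z(Mg)=12, so Al³⁺ should be the smaller of the two. That makes Mg²⁺ the one sitting a position late relative to where it belongs.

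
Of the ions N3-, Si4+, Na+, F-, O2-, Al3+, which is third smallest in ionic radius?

Na+

These species are isoelectronic with 10 electrons. The only difference is the number of protons: Si4+ (Z=14), Al3+ (Z=13), Na+ (Z=11), F- (Z=9), O2- (Z=8), N3- (Z=7). The strongest nuclear pull (Si4+) gives the smallest ion.
That gives Si4+ < Al3+ < Na+ < F- < O2- < N3-. From the smallest end, number 3 is Na+.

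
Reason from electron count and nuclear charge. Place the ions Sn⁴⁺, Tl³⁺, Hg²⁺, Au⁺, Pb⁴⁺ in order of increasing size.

Tabulating Z and e⁻: Sn⁴⁺: 46 e⁻, Z=50, Pb⁴⁺: 78 e⁻, Z=82, Tl³⁺: 78 e⁻, Z=81, Hg²⁺: 78 e⁻, Z=80, Au⁺: 78 e⁻, Z=79. Sn⁴⁺ < Pb⁴⁺ (same group, period 5 vs 6); Pb⁴⁺ < Tl³⁺ (both 78 e⁻, Z=82>81); Tl³⁺ < Hg²⁺ (isoelectronic, higher Z=81 is smaller); Hg²⁺ < Au⁺ (both 78 e⁻, Z=80>79).

Sn⁴⁺ < Pb⁴⁺ < Tl³⁺ < Hg²⁺ < Au⁺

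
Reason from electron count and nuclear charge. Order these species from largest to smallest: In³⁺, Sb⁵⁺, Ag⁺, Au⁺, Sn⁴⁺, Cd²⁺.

Work out protons and electrons: Sb⁵⁺ (Z=51, 46 e⁻), Sn⁴⁺ (Z=50, 46 e⁻), In³⁺ (Z=49, 46 e⁻), Cd²⁺ (Z=48, 46 e⁻), Ag⁺ (Z=47, 46 e⁻), Au⁺ (Z=79, 78 e⁻). Sb⁵⁺ < Sn⁴⁺ (isoelectronic, higher Z=51 is smaller); Sn⁴⁺ < In³⁺ (isoelectronic, higher Z=50 is smaller); In³⁺ < Cd²⁺ (isoelectronic, higher Z=49 is smaller); Cd²⁺ < Ag⁺ (both 46 e⁻, Z=48>47); Ag⁺ < Au⁺ (same group, 1 shell fewer).

Au⁺ > Ag⁺ > Cd²⁺ > In³⁺ > Sn⁴⁺ > Sb⁵⁺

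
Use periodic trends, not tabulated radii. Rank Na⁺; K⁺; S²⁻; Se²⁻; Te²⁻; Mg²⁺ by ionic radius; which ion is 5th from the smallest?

Tabulating Z and e⁻: Mg²⁺ (Z=12, 10 e⁻), Na⁺ (Z=11, 10 e⁻), K⁺ (Z=19, 18 e⁻), S²⁻ (Z=16, 18 e⁻), Se²⁻ (Z=34, 36 e⁻), Te²⁻ (Z=52, 54 e⁻). Mg²⁺ < Na⁺ (isoelectronic, higher Z=12 is smaller); Na⁺ < K⁺ (same group, period 3 vs 4); K⁺ < S²⁻ (both 18 e⁻, Z=19>16); S²⁻ < Se²⁻ (same group, period 3 vs 4); Se²⁻ < Te²⁻ (same group, period 4 vs 5).
So the order is Mg²⁺ < Na⁺ < K⁺ < S²⁻ < Se²⁻ < Te²⁻; the 5th-smallest ion is Se²⁻.

Se²⁻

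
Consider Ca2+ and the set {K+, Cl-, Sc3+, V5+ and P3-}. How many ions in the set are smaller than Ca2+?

2

All of these have 18 electrons (isoelectronic). With the same electron cloud, the ion with the most protons pulls it in tightest. Nuclear charges: V5+ (Z=23), Sc3+ (Z=21), Ca2+ (Z=20), K+ (Z=19), Cl- (Z=17), P3- (Z=15). Highest Z is smallest.
Ordering all of them (including Ca2+) by radius gives V5+ < Sc3+ < Ca2+ < K+ < Cl- < P3-. That's 2.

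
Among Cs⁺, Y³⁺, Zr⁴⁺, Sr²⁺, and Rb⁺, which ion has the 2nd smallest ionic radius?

First list Z and electron count for each: Zr⁴⁺: 36 e⁻, Z=40, Y³⁺: 36 e⁻, Z=39, Sr²⁺: 36 e⁻, Z=38, Rb⁺: 36 e⁻, Z=37, Cs⁺: 54 e⁻, Z=55. Zr⁴⁺ < Y³⁺ (both 36 e⁻, Z=40>39); Y³⁺ < Sr²⁺ (both 36 e⁻, Z=39>38); Sr²⁺ < Rb⁺ (isoelectronic, higher Z=38 is smaller); Rb⁺ < Cs⁺ (same group, period 5 vs 6).
So the order is Zr⁴⁺ < Y³⁺ < Sr²⁺ < Rb⁺ < Cs⁺; the 2nd-smallest ion is Y³⁺.

Y³⁺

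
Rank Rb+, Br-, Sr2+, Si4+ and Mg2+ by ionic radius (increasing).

Si4+ < Mg2+ < Sr2+ < Rb+ < Br-

Si4+: 10 e⁻, Z=14, Mg2+: 10 e⁻, Z=12, Sr2+: 36 e⁻, Z=38, Rb+: 36 e⁻, Z=37, Br-: 36 e⁻, Z=35. Si4+ < Mg2+ (both 10 e⁻, Z=14>12); Mg2+ < Sr2+ (same group, period 3 vs 5); Sr2+ < Rb+ (both 36 e⁻, Z=38>37); Rb+ < Br- (both 36 e⁻, Z=37>35).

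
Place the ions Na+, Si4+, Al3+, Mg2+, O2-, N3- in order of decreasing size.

All of these have 10 electrons (isoelectronic). With the same electron cloud, the ion with the most protons pulls it in tightest. Nuclear charges: Si4+ (Z=14), Al3+ (Z=13), Mg2+ (Z=12), Na+ (Z=11), O2- (Z=8), N3- (Z=7). Highest Z is smallest.

N3- > O2- > Na+ > Mg2+ > Al3+ > Si4+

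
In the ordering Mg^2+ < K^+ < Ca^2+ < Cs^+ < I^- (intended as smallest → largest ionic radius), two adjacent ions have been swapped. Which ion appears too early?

Compare adjacent ions: both have 18 electrons but Z(Ca)=20 > Z(K)=19, so Ca^2+ should be the smaller of the two — yet in this increasing list K^+ sits before Ca^2+. Nothing else is reversed, so K^+ should move one place to the right.

K^+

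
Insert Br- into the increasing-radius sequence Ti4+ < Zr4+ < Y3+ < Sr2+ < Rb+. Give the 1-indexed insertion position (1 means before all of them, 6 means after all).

Tabulating Z and e⁻: Ti4+ (Z=22, 18 e⁻), Zr4+ (Z=40, 36 e⁻), Y3+ (Z=39, 36 e⁻), Sr2+ (Z=38, 36 e⁻), Rb+ (Z=37, 36 e⁻), Br- (Z=35, 36 e⁻). Ti4+ < Zr4+ (same group, period 4 vs 5); Zr4+ < Y3+ (both 36 e⁻, Z=40>39); Y3+ < Sr2+ (isoelectronic, higher Z=39 is smaller); Sr2+ < Rb+ (isoelectronic, higher Z=38 is smaller); Rb+ < Br- (both 36 e⁻, Z=37>35).
Merged order: Ti4+ < Zr4+ < Y3+ < Sr2+ < Rb+ < Br- — Br- is number 6.

6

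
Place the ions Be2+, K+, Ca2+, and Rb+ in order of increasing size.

Be2+ < Ca2+ < K+ < Rb+

First list Z and electron count for each: Be2+ (Z=4, 2 e⁻), Ca2+ (Z=20, 18 e⁻), K+ (Z=19, 18 e⁻), Rb+ (Z=37, 36 e⁻). Be2+ < Ca2+ (same group, period 2 vs 4); Ca2+ < K+ (both 18 e⁻, Z=20>19); K+ < Rb+ (same group, 1 shell fewer).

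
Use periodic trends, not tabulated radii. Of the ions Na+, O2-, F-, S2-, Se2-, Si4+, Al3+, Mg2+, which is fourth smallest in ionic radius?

First list Z and electron count for each: Si4+: 10 e⁻, Z=14, Al3+: 10 e⁻, Z=13, Mg2+: 10 e⁻, Z=12, Na+: 10 e⁻, Z=11, F-: 10 e⁻, Z=9, O2-: 10 e⁻, Z=8, S2-: 18 e⁻, Z=16, Se2-: 36 e⁻, Z=34. Si4+ < Al3+ (isoelectronic, higher Z=14 is smaller); Al3+ < Mg2+ (both 10 e⁻, Z=13>12); Mg2+ < Na+ (isoelectronic, higher Z=12 is smaller); Na+ < F- (both 10 e⁻, Z=11>9); F- < O2- (both 10 e⁻, Z=9>8); O2- < S2- (same group, period 2 vs 3); S2- < Se2- (same group, 1 shell fewer).
Ordering: Si4+ < Al3+ < Mg2+ < Na+ < F- < O2- < S2- < Se2-. The fourth smallest is Na+.

Na+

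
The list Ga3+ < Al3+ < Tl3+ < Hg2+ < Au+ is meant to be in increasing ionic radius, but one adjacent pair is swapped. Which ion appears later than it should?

Al3+

Check each adjacent pair. Ga3+ and Al3+ are reversed: both in group 13 with the same charge; Al3+ (period 3) has the smaller radius. No other neighbouring pair contradicts the periodic trends, so Al3+ is the ion listed too late.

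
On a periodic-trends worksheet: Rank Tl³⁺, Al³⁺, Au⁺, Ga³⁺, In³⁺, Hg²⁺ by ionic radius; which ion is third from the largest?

Tl³⁺

Tabulating Z and e⁻: Al³⁺ has 10 e⁻ (Z=13), Ga³⁺ has 28 e⁻ (Z=31), In³⁺ has 46 e⁻ (Z=49), Tl³⁺ has 78 e⁻ (Z=81), Hg²⁺ has 78 e⁻ (Z=80), Au⁺ has 78 e⁻ (Z=79). Al³⁺ < Ga³⁺ (same group, 1 shell fewer); Ga³⁺ < In³⁺ (same group, 1 shell fewer); In³⁺ < Tl³⁺ (same group, 1 shell fewer); Tl³⁺ < Hg²⁺ (isoelectronic, higher Z=81 is smaller); Hg²⁺ < Au⁺ (isoelectronic, higher Z=80 is smaller).
Full ascending order: Al³⁺ < Ga³⁺ < In³⁺ < Tl³⁺ < Hg²⁺ < Au⁺. Counting from the largest, position 3 is Tl³⁺.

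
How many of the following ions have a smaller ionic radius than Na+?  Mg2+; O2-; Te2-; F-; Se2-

Work out protons and electrons: Mg2+: 10 e⁻, Z=12, Na+: 10 e⁻, Z=11, F-: 10 e⁻, Z=9, O2-: 10 e⁻, Z=8, Se2-: 36 e⁻, Z=34, Te2-: 54 e⁻, Z=52. Mg2+ < Na+ (both 10 e⁻, Z=12>11); Na+ < F- (isoelectronic, higher Z=11 is smaller); F- < O2- (isoelectronic, higher Z=9 is smaller); O2- < Se2- (same group, period 2 vs 4); Se2- < Te2- (same group, period 4 vs 5).
Relative to Na+, the ions that are smaller are Mg2+. So 1 is smaller.

1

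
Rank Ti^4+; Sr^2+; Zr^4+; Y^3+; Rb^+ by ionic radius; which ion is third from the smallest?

Y^3+

First list Z and electron count for each: Ti^4+ (Z=22, 18 e⁻), Zr^4+ (Z=40, 36 e⁻), Y^3+ (Z=39, 36 e⁻), Sr^2+ (Z=38, 36 e⁻), Rb^+ (Z=37, 36 e⁻). Ti^4+ < Zr^4+ (same group, period 4 vs 5); Zr^4+ < Y^3+ (isoelectronic, higher Z=40 is smaller); Y^3+ < Sr^2+ (isoelectronic, higher Z=39 is smaller); Sr^2+ < Rb^+ (isoelectronic, higher Z=38 is smaller).
So the order is Ti^4+ < Zr^4+ < Y^3+ < Sr^2+ < Rb^+; the 3rd-smallest ion is Y^3+.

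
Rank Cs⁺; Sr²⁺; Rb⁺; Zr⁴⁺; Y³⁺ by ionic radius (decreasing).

Tabulating Z and e⁻: Zr⁴⁺ has 36 e⁻ (Z=40), Y³⁺ has 36 e⁻ (Z=39), Sr²⁺ has 36 e⁻ (Z=38), Rb⁺ has 36 e⁻ (Z=37), Cs⁺ has 54 e⁻ (Z=55). Zr⁴⁺ < Y³⁺ (isoelectronic, higher Z=40 is smaller); Y³⁺ < Sr²⁺ (isoelectronic, higher Z=39 is smaller); Sr²⁺ < Rb⁺ (isoelectronic, higher Z=38 is smaller); Rb⁺ < Cs⁺ (same group, 1 shell fewer).

Cs⁺ > Rb⁺ > Sr²⁺ > Y³⁺ > Zr⁴⁺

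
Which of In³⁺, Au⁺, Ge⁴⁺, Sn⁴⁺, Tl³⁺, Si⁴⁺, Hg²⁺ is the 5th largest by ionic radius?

First list Z and electron count for each: Si⁴⁺ has 10 e⁻ (Z=14), Ge⁴⁺ has 28 e⁻ (Z=32), Sn⁴⁺ has 46 e⁻ (Z=50), In³⁺ has 46 e⁻ (Z=49), Tl³⁺ has 78 e⁻ (Z=81), Hg²⁺ has 78 e⁻ (Z=80), Au⁺ has 78 e⁻ (Z=79). Si⁴⁺ < Ge⁴⁺ (same group, 1 shell fewer); Ge⁴⁺ < Sn⁴⁺ (same group, 1 shell fewer); Sn⁴⁺ < In³⁺ (isoelectronic, higher Z=50 is smaller); In³⁺ < Tl³⁺ (same group, period 5 vs 6); Tl³⁺ < Hg²⁺ (isoelectronic, higher Z=81 is smaller); Hg²⁺ < Au⁺ (isoelectronic, higher Z=80 is smaller).
That gives Si⁴⁺ < Ge⁴⁺ < Sn⁴⁺ < In³⁺ < Tl³⁺ < Hg²⁺ < Au⁺. From the largest end, number 5 is Sn⁴⁺.

Sn⁴⁺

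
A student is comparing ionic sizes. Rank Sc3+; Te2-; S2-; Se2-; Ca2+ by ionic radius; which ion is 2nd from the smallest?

Ca2+

Sc3+ (Z=21, 18 e⁻), Ca2+ (Z=20, 18 e⁻), S2- (Z=16, 18 e⁻), Se2- (Z=34, 36 e⁻), Te2- (Z=52, 54 e⁻). Sc3+ < Ca2+ (both 18 e⁻, Z=21>20); Ca2+ < S2- (both 18 e⁻, Z=20>16); S2- < Se2- (same group, 1 shell fewer); Se2- < Te2- (same group, 1 shell fewer).
So the order is Sc3+ < Ca2+ < S2- < Se2- < Te2-; the 2nd-smallest ion is Ca2+.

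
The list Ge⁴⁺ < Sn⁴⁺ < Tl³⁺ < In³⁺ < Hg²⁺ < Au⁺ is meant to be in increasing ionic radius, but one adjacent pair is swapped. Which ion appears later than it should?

In³⁺

Check each adjacent pair. Tl³⁺ and In³⁺ are reversed: both in group 13 with the same charge; In³⁺ (period 5) has the smaller radius. No other neighbouring pair contradicts the periodic trends, so In³⁺ is the ion listed too late.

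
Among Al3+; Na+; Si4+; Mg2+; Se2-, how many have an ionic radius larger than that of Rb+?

1

First list Z and electron count for each: Si4+: 10 e⁻, Z=14, Al3+: 10 e⁻, Z=13, Mg2+: 10 e⁻, Z=12, Na+: 10 e⁻, Z=11, Rb+: 36 e⁻, Z=37, Se2-: 36 e⁻, Z=34. Si4+ < Al3+ (both 10 e⁻, Z=14>13); Al3+ < Mg2+ (both 10 e⁻, Z=13>12); Mg2+ < Na+ (both 10 e⁻, Z=12>11); Na+ < Rb+ (same group, period 3 vs 5); Rb+ < Se2- (both 36 e⁻, Z=37>34).
Placing each against Rb+: smaller — Si4+, Al3+, Mg2+, Na+; larger — Se2-. Count: 1.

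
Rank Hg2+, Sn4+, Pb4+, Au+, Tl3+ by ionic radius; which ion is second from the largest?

Tabulating Z and e⁻: Sn4+ has 46 e⁻ (Z=50), Pb4+ has 78 e⁻ (Z=82), Tl3+ has 78 e⁻ (Z=81), Hg2+ has 78 e⁻ (Z=80), Au+ has 78 e⁻ (Z=79). Sn4+ < Pb4+ (same group, period 5 vs 6); Pb4+ < Tl3+ (isoelectronic, higher Z=82 is smaller); Tl3+ < Hg2+ (both 78 e⁻, Z=81>80); Hg2+ < Au+ (both 78 e⁻, Z=80>79).
So the order is Sn4+ < Pb4+ < Tl3+ < Hg2+ < Au+; the 2nd-largest ion is Hg2+.

Hg2+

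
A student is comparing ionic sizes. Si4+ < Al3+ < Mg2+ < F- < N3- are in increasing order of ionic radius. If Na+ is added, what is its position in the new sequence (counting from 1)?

These species are isoelectronic with 10 electrons. The only difference is the number of protons: Si4+ (Z=14), Al3+ (Z=13), Mg2+ (Z=12), Na+ (Z=11), F- (Z=9), N3- (Z=7). The strongest nuclear pull (Si4+) gives the smallest ion.
Merged order: Si4+ < Al3+ < Mg2+ < Na+ < F- < N3- — Na+ is number 4.

4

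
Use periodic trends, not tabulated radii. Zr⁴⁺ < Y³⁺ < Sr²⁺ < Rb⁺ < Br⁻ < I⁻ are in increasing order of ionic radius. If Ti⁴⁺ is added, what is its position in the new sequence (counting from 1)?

1

Ti⁴⁺: 18 e⁻, Z=22, Zr⁴⁺: 36 e⁻, Z=40, Y³⁺: 36 e⁻, Z=39, Sr²⁺: 36 e⁻, Z=38, Rb⁺: 36 e⁻, Z=37, Br⁻: 36 e⁻, Z=35, I⁻: 54 e⁻, Z=53. Ti⁴⁺ < Zr⁴⁺ (same group, period 4 vs 5); Zr⁴⁺ < Y³⁺ (both 36 e⁻, Z=40>39); Y³⁺ < Sr²⁺ (isoelectronic, higher Z=39 is smaller); Sr²⁺ < Rb⁺ (both 36 e⁻, Z=38>37); Rb⁺ < Br⁻ (both 36 e⁻, Z=37>35); Br⁻ < I⁻ (same group, 1 shell fewer).
With Ti⁴⁺ included the full order is Ti⁴⁺ < Zr⁴⁺ < Y³⁺ < Sr²⁺ < Rb⁺ < Br⁻ < I⁻, so it takes position 1.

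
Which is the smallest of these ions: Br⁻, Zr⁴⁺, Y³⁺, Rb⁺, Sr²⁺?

Isoelectronic series (36 e⁻ each). Size is set by nuclear charge: more protons means a smaller ion. Zr⁴⁺ (Z=40), Y³⁺ (Z=39), Sr²⁺ (Z=38), Rb⁺ (Z=37), Br⁻ (Z=35).

Zr⁴⁺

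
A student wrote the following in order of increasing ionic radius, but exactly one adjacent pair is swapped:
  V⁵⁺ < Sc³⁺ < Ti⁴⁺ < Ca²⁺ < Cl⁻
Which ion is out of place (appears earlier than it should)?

The pair Sc³⁺, Ti⁴⁺ is the wrong way round — both have 18 electrons but Z(Ti)=22 > Z(Sc)=21, so Ti⁴⁺ should be the smaller of the two. All other adjacent pairs agree with periodic trends, so Sc³⁺ is the misplaced ion.

Sc³⁺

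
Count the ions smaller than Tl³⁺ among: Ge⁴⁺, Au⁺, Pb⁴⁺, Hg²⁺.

2

Tabulating Z and e⁻: Ge⁴⁺ (Z=32, 28 e⁻), Pb⁴⁺ (Z=82, 78 e⁻), Tl³⁺ (Z=81, 78 e⁻), Hg²⁺ (Z=80, 78 e⁻), Au⁺ (Z=79, 78 e⁻). Ge⁴⁺ < Pb⁴⁺ (same group, period 4 vs 6); Pb⁴⁺ < Tl³⁺ (isoelectronic, higher Z=82 is smaller); Tl³⁺ < Hg²⁺ (both 78 e⁻, Z=81>80); Hg²⁺ < Au⁺ (isoelectronic, higher Z=80 is smaller).
Placing each against Tl³⁺: smaller — Ge⁴⁺, Pb⁴⁺; larger — Hg²⁺, Au⁺. Count: 2.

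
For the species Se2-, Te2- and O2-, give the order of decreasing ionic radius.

All are in the same group with charge -2. Radius grows down the group as n (the outermost shell) increases.

Te2- > Se2- > O2-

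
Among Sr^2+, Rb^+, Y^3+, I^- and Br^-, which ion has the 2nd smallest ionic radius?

Sr^2+

Tabulating Z and e⁻: Y^3+: 36 e⁻, Z=39, Sr^2+: 36 e⁻, Z=38, Rb^+: 36 e⁻, Z=37, Br^-: 36 e⁻, Z=35, I^-: 54 e⁻, Z=53. Y^3+ < Sr^2+ (both 36 e⁻, Z=39>38); Sr^2+ < Rb^+ (isoelectronic, higher Z=38 is smaller); Rb^+ < Br^- (isoelectronic, higher Z=37 is smaller); Br^- < I^- (same group, period 4 vs 5).
Ordering: Y^3+ < Sr^2+ < Rb^+ < Br^- < I^-. The 2nd smallest is Sr^2+.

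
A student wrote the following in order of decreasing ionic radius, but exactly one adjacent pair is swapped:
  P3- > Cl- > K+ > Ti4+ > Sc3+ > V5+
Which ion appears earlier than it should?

Ti4+

Check each adjacent pair. Ti4+ and Sc3+ are reversed: both have 18 electrons but Z(Ti)=22 > Z(Sc)=21, so Ti4+ should be the smaller of the two. No other neighbouring pair contradicts the periodic trends, so Ti4+ is the ion listed too early.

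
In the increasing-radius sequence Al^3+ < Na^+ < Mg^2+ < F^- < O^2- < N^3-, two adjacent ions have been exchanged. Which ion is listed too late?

The pair Na^+, Mg^2+ is the wrong way round — both have 10 electrons but Z(Mg)=12 > Z(Na)=11, so Mg^2+ should be the smaller of the two. All other adjacent pairs agree with periodic trends, so Mg^2+ is the misplaced ion.

Mg^2+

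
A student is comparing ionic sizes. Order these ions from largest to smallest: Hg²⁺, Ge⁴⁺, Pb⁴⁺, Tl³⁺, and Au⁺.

First list Z and electron count for each: Ge⁴⁺ (Z=32, 28 e⁻), Pb⁴⁺ (Z=82, 78 e⁻), Tl³⁺ (Z=81, 78 e⁻), Hg²⁺ (Z=80, 78 e⁻), Au⁺ (Z=79, 78 e⁻). Ge⁴⁺ < Pb⁴⁺ (same group, period 4 vs 6); Pb⁴⁺ < Tl³⁺ (isoelectronic, higher Z=82 is smaller); Tl³⁺ < Hg²⁺ (isoelectronic, higher Z=81 is smaller); Hg²⁺ < Au⁺ (both 78 e⁻, Z=80>79).

Au⁺ > Hg²⁺ > Tl³⁺ > Pb⁴⁺ > Ge⁴⁺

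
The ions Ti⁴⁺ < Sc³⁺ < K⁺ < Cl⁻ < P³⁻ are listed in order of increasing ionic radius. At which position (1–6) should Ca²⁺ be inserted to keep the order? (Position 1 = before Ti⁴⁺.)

Isoelectronic series (18 e⁻ each). Size is set by nuclear charge: more protons means a smaller ion. Ti⁴⁺ (Z=22), Sc³⁺ (Z=21), Ca²⁺ (Z=20), K⁺ (Z=19), Cl⁻ (Z=17), P³⁻ (Z=15).
Putting Ca²⁺ in gives Ti⁴⁺ < Sc³⁺ < Ca²⁺ < K⁺ < Cl⁻ < P³⁻; it lands at slot 3.

3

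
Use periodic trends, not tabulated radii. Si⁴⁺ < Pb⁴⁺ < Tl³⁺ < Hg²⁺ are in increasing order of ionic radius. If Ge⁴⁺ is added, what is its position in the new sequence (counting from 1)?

Tabulating Z and e⁻: Si⁴⁺ (Z=14, 10 e⁻), Ge⁴⁺ (Z=32, 28 e⁻), Pb⁴⁺ (Z=82, 78 e⁻), Tl³⁺ (Z=81, 78 e⁻), Hg²⁺ (Z=80, 78 e⁻). Si⁴⁺ < Ge⁴⁺ (same group, period 3 vs 4); Ge⁴⁺ < Pb⁴⁺ (same group, 2 shells fewer); Pb⁴⁺ < Tl³⁺ (isoelectronic, higher Z=82 is smaller); Tl³⁺ < Hg²⁺ (both 78 e⁻, Z=81>80).
With Ge⁴⁺ included the full order is Si⁴⁺ < Ge⁴⁺ < Pb⁴⁺ < Tl³⁺ < Hg²⁺, so it takes position 2.

2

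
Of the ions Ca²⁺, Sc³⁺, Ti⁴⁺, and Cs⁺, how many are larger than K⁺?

1

Tabulating Z and e⁻: Ti⁴⁺ has 18 e⁻ (Z=22), Sc³⁺ has 18 e⁻ (Z=21), Ca²⁺ has 18 e⁻ (Z=20), K⁺ has 18 e⁻ (Z=19), Cs⁺ has 54 e⁻ (Z=55). Ti⁴⁺ < Sc³⁺ (both 18 e⁻, Z=22>21); Sc³⁺ < Ca²⁺ (isoelectronic, higher Z=21 is smaller); Ca²⁺ < K⁺ (both 18 e⁻, Z=20>19); K⁺ < Cs⁺ (same group, 2 shells fewer).
Placing each against K⁺: smaller — Ti⁴⁺, Sc³⁺, Ca²⁺; larger — Cs⁺. So 1 is larger.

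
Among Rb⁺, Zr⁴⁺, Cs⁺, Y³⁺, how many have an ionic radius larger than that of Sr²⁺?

2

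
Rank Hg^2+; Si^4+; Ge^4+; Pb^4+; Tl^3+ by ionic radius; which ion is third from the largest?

Pb^4+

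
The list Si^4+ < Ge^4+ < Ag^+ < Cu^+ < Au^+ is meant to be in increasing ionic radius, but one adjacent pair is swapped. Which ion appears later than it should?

Cu^+

The pair Ag^+, Cu^+ is the wrong way round — both in group 11 with the same charge; Cu^+ (period 4) has the smaller radius. All other adjacent pairs agree with periodic trends, so Cu^+ is the misplaced ion.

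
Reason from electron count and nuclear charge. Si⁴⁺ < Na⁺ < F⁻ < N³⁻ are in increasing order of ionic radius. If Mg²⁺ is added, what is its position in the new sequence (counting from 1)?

2

These species are isoelectronic with 10 electrons. The only difference is the number of protons: Si⁴⁺ (Z=14), Mg²⁺ (Z=12), Na⁺ (Z=11), F⁻ (Z=9), N³⁻ (Z=7). The strongest nuclear pull (Si⁴⁺) gives the smallest ion.
The complete sequence is Si⁴⁺ < Mg²⁺ < Na⁺ < F⁻ < N³⁻. Mg²⁺ sits at position 2.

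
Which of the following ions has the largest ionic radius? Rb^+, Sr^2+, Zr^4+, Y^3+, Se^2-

These species are isoelectronic with 36 electrons. The only difference is the number of protons: Zr^4+ (Z=40), Y^3+ (Z=39), Sr^2+ (Z=38), Rb^+ (Z=37), Se^2- (Z=34). The strongest nuclear pull (Zr^4+) gives the smallest ion.

Se^2-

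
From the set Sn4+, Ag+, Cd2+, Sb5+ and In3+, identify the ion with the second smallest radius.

Sn4+

All of these have 46 electrons (isoelectronic). With the same electron cloud, the ion with the most protons pulls it in tightest. Nuclear charges: Sb5+ (Z=51), Sn4+ (Z=50), In3+ (Z=49), Cd2+ (Z=48), Ag+ (Z=47). Highest Z is smallest.
Full ascending order: Sb5+ < Sn4+ < In3+ < Cd2+ < Ag+. Counting from the smallest, position 2 is Sn4+.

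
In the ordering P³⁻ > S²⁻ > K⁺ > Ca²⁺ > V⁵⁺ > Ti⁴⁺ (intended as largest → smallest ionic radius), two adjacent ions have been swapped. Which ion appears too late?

The pair V⁵⁺, Ti⁴⁺ is the wrong way round — both have 18 electrons but Z(V)=23 > Z(Ti)=22, so V⁵⁺ should be the smaller of the two. All other adjacent pairs agree with periodic trends, so Ti⁴⁺ is the misplaced ion.

Ti⁴⁺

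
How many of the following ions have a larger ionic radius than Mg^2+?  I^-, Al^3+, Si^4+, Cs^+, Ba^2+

3

Tabulating Z and e⁻: Si^4+: 10 e⁻, Z=14, Al^3+: 10 e⁻, Z=13, Mg^2+: 10 e⁻, Z=12, Ba^2+: 54 e⁻, Z=56, Cs^+: 54 e⁻, Z=55, I^-: 54 e⁻, Z=53. Si^4+ < Al^3+ (isoelectronic, higher Z=14 is smaller); Al^3+ < Mg^2+ (both 10 e⁻, Z=13>12); Mg^2+ < Ba^2+ (same group, period 3 vs 6); Ba^2+ < Cs^+ (isoelectronic, higher Z=56 is smaller); Cs^+ < I^- (isoelectronic, higher Z=55 is smaller).
Placing each against Mg^2+: smaller — Si^4+, Al^3+; larger — Ba^2+, Cs^+, I^-. That's 3.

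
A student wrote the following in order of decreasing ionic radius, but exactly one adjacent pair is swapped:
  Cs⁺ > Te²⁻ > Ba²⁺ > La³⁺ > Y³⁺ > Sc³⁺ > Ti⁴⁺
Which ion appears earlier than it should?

The pair Cs⁺, Te²⁻ is the wrong way round — Cs⁺ and Te²⁻ share 54 electrons; the higher nuclear charge on Cs (Z=55) contracts it more, so Cs⁺ < Te²⁻. All other adjacent pairs agree with periodic trends, so Cs⁺ is the misplaced ion.

Cs⁺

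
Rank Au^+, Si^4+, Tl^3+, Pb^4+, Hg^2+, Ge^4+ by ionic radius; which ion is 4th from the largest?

Si^4+ has 10 e⁻ (Z=14), Ge^4+ has 28 e⁻ (Z=32), Pb^4+ has 78 e⁻ (Z=82), Tl^3+ has 78 e⁻ (Z=81), Hg^2+ has 78 e⁻ (Z=80), Au^+ has 78 e⁻ (Z=79). Si^4+ < Ge^4+ (same group, period 3 vs 4); Ge^4+ < Pb^4+ (same group, 2 shells fewer); Pb^4+ < Tl^3+ (isoelectronic, higher Z=82 is smaller); Tl^3+ < Hg^2+ (isoelectronic, higher Z=81 is smaller); Hg^2+ < Au^+ (isoelectronic, higher Z=80 is smaller).
That gives Si^4+ < Ge^4+ < Pb^4+ < Tl^3+ < Hg^2+ < Au^+. From the largest end, number 4 is Pb^4+.

Pb^4+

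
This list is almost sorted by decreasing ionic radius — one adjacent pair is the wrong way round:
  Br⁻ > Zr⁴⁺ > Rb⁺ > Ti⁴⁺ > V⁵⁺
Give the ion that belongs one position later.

The pair Zr⁴⁺, Rb⁺ is the wrong way round — Zr⁴⁺ and Rb⁺ share 36 electrons; the higher nuclear charge on Zr (Z=40) contracts it more, so Zr⁴⁺ < Rb⁺. All other adjacent pairs agree with periodic trends, so Zr⁴⁺ is the misplaced ion.

Zr⁴⁺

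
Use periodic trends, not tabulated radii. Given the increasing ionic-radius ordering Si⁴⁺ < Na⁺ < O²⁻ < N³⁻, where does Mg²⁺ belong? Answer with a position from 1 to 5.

Isoelectronic series (10 e⁻ each). Size is set by nuclear charge: more protons means a smaller ion. Si⁴⁺ (Z=14), Mg²⁺ (Z=12), Na⁺ (Z=11), O²⁻ (Z=8), N³⁻ (Z=7).
Putting Mg²⁺ in gives Si⁴⁺ < Mg²⁺ < Na⁺ < O²⁻ < N³⁻; it lands at slot 2.

2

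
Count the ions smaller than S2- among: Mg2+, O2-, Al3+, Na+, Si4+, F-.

Si4+ has 10 e⁻ (Z=14), Al3+ has 10 e⁻ (Z=13), Mg2+ has 10 e⁻ (Z=12), Na+ has 10 e⁻ (Z=11), F- has 10 e⁻ (Z=9), O2- has 10 e⁻ (Z=8), S2- has 18 e⁻ (Z=16). Si4+ < Al3+ (both 10 e⁻, Z=14>13); Al3+ < Mg2+ (both 10 e⁻, Z=13>12); Mg2+ < Na+ (isoelectronic, higher Z=12 is smaller); Na+ < F- (both 10 e⁻, Z=11>9); F- < O2- (both 10 e⁻, Z=9>8); O2- < S2- (same group, 1 shell fewer).
Relative to S2-, the ions that are smaller are Si4+, Al3+, Mg2+, Na+, F-, O2-. Count: 6.

6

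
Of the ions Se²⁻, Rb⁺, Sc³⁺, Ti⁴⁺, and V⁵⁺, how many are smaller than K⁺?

3

Electron counts and nuclear charges: V⁵⁺ (Z=23, 18 e⁻), Ti⁴⁺ (Z=22, 18 e⁻), Sc³⁺ (Z=21, 18 e⁻), K⁺ (Z=19, 18 e⁻), Rb⁺ (Z=37, 36 e⁻), Se²⁻ (Z=34, 36 e⁻). V⁵⁺ < Ti⁴⁺ (isoelectronic, higher Z=23 is smaller); Ti⁴⁺ < Sc³⁺ (both 18 e⁻, Z=22>21); Sc³⁺ < K⁺ (both 18 e⁻, Z=21>19); K⁺ < Rb⁺ (same group, period 4 vs 5); Rb⁺ < Se²⁻ (isoelectronic, higher Z=37 is smaller).
Ordering all of them (including K⁺) by radius gives V⁵⁺ < Ti⁴⁺ < Sc³⁺ < K⁺ < Rb⁺ < Se²⁻. Count: 3.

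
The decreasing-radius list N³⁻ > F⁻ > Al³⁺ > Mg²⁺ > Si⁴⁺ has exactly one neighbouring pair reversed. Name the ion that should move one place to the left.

Compare adjacent ions: both have 10 electrons but Z(Al)=13 > Z(Mg)=12, so Al³⁺ should be the smaller of the two — yet in this decreasing list Al³⁺ sits before Mg²⁺. Nothing else is reversed, so Mg²⁺ should move one place to the left.

Mg²⁺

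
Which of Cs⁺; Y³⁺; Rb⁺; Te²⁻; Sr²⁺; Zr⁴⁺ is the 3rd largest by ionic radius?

Rb⁺

First list Z and electron count for each: Zr⁴⁺ has 36 e⁻ (Z=40), Y³⁺ has 36 e⁻ (Z=39), Sr²⁺ has 36 e⁻ (Z=38), Rb⁺ has 36 e⁻ (Z=37), Cs⁺ has 54 e⁻ (Z=55), Te²⁻ has 54 e⁻ (Z=52). Zr⁴⁺ < Y³⁺ (isoelectronic, higher Z=40 is smaller); Y³⁺ < Sr²⁺ (both 36 e⁻, Z=39>38); Sr²⁺ < Rb⁺ (both 36 e⁻, Z=38>37); Rb⁺ < Cs⁺ (same group, 1 shell fewer); Cs⁺ < Te²⁻ (isoelectronic, higher Z=55 is smaller).
So the order is Zr⁴⁺ < Y³⁺ < Sr²⁺ < Rb⁺ < Cs⁺ < Te²⁻; the 3rd-largest ion is Rb⁺.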